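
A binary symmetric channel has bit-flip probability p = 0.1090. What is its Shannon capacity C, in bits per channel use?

For BSC with error probability p:
C = 1 - H(p) where H(p) is binary entropy
H(0.1090) = -0.1090 × log₂(0.1090) - 0.8910 × log₂(0.8910)
H(p) = 0.4969
C = 1 - 0.4969 = 0.5031 bits/use


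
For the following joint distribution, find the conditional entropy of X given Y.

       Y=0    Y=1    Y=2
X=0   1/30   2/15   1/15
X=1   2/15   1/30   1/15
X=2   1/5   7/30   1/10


H(X|Y) = Σ_y p(y) H(X|Y=y)
  p(Y=0) = 11/30, H(X|Y=0) = 1.3222
  p(Y=1) = 2/5, H(X|Y=1) = 1.2807
  p(Y=2) = 7/30, H(X|Y=2) = 1.5567
H(X|Y) = 0.3667×1.3222 + 0.4000×1.2807 + 0.2333×1.5567 = 1.3603 bits


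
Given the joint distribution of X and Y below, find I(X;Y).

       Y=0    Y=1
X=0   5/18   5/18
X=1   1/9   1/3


H(X) = 0.9911, H(Y) = 0.9641, H(X,Y) = 1.9072
I(X;Y) = H(X) + H(Y) - H(X,Y) = 0.0480 bits


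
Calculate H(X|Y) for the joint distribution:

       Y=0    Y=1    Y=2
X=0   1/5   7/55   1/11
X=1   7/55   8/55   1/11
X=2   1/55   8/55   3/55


H(X|Y) = Σ_y p(y) H(X|Y=y)
  p(Y=0) = 19/55, H(X|Y=0) = 1.2108
  p(Y=1) = 23/55, H(X|Y=1) = 1.5822
  p(Y=2) = 13/55, H(X|Y=2) = 1.5486
H(X|Y) = 0.3455×1.2108 + 0.4182×1.5822 + 0.2364×1.5486 = 1.4460 bits


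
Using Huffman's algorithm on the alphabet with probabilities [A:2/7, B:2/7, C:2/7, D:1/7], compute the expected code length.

Huffman tree construction:
Combine smallest probabilities repeatedly
Resulting codes:
  A: 01 (length 2)
  B: 10 (length 2)
  C: 11 (length 2)
  D: 00 (length 2)
Average length = Σ p(s) × length(s) = 2.0000 bits


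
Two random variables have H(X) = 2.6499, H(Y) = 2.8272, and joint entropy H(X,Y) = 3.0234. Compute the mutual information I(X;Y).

I(X;Y) = H(X) + H(Y) - H(X,Y)
I(X;Y) = 2.6499 + 2.8272 - 3.0234 = 2.4537 bits


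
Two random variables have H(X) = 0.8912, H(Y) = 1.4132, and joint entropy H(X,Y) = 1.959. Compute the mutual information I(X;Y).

I(X;Y) = H(X) + H(Y) - H(X,Y)
I(X;Y) = 0.8912 + 1.4132 - 1.959 = 0.3454 bits


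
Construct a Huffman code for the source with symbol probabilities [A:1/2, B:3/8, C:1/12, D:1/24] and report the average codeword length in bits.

Huffman tree construction:
Combine smallest probabilities repeatedly
Resulting codes:
  A: 0 (length 1)
  B: 11 (length 2)
  C: 101 (length 3)
  D: 100 (length 3)
Average length = Σ p(s) × length(s) = 1.6250 bits


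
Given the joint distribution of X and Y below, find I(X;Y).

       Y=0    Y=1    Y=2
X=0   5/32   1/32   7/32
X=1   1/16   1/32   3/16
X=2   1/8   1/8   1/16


H(X) = 1.5671, H(Y) = 1.4948, H(X,Y) = 2.9134
I(X;Y) = H(X) + H(Y) - H(X,Y) = 0.1484 bits


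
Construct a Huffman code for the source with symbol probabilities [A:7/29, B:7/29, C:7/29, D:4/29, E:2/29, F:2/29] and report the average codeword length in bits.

Huffman tree construction:
Combine smallest probabilities repeatedly
Resulting codes:
  A: 00 (length 2)
  B: 01 (length 2)
  C: 10 (length 2)
  D: 110 (length 3)
  E: 1110 (length 4)
  F: 1111 (length 4)
Average length = Σ p(s) × length(s) = 2.4138 bits


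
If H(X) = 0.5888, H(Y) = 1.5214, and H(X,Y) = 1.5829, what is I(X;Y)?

I(X;Y) = H(X) + H(Y) - H(X,Y)
I(X;Y) = 0.5888 + 1.5214 - 1.5829 = 0.5273 bits


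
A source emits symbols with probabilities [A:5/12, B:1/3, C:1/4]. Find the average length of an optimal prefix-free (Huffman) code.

Huffman tree construction:
Combine smallest probabilities repeatedly
Resulting codes:
  A: 0 (length 1)
  B: 11 (length 2)
  C: 10 (length 2)
Average length = Σ p(s) × length(s) = 1.5833 bits


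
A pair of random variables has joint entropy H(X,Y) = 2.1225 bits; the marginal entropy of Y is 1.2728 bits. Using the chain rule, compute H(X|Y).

Chain rule: H(X,Y) = H(X|Y) + H(Y)
H(X|Y) = H(X,Y) - H(Y) = 2.1225 - 1.2728 = 0.8497 bits


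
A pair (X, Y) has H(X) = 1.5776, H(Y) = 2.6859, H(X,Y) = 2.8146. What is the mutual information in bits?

I(X;Y) = H(X) + H(Y) - H(X,Y)
I(X;Y) = 1.5776 + 2.6859 - 2.8146 = 1.4489 bits


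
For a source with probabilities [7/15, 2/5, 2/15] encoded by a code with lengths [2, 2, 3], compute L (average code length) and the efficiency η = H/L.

Average length L = Σ p_i × l_i = 2.1333 bits
Entropy H = 1.4295 bits
Efficiency η = H/L × 100% = 67.01%


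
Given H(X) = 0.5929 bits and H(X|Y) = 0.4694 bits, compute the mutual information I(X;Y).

I(X;Y) = H(X) - H(X|Y)
I(X;Y) = 0.5929 - 0.4694 = 0.1235 bits


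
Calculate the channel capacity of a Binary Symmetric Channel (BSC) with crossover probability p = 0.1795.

For BSC with error probability p:
C = 1 - H(p) where H(p) is binary entropy
H(0.1795) = -0.1795 × log₂(0.1795) - 0.8205 × log₂(0.8205)
H(p) = 0.6790
C = 1 - 0.6790 = 0.3210 bits/use


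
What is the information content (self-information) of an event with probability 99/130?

Information content I(x) = -log₂(p(x))
I = -log₂(99/130) = -log₂(0.7615)
I = 0.3930 bits


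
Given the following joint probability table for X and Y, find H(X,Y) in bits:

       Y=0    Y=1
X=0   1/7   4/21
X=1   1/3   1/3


H(X,Y) = -Σ p(x,y) log₂ p(x,y)
  p(0,0)=1/7: -0.1429 × log₂(0.1429) = 0.4011
  p(0,1)=4/21: -0.1905 × log₂(0.1905) = 0.4557
  p(1,0)=1/3: -0.3333 × log₂(0.3333) = 0.5283
  p(1,1)=1/3: -0.3333 × log₂(0.3333) = 0.5283
H(X,Y) = 1.9134 bits


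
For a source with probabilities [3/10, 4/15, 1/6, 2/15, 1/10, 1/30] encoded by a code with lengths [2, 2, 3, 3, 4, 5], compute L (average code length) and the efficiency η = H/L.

Average length L = Σ p_i × l_i = 2.6000 bits
Entropy H = 2.3438 bits
Efficiency η = H/L × 100% = 90.14%


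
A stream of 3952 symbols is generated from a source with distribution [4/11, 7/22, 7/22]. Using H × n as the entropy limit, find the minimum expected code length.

Entropy H = 1.5820 bits/symbol
Minimum bits = H × n = 1.5820 × 3952
= 6252.16 bits


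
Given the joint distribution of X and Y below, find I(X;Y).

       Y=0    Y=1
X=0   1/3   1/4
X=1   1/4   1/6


H(X) = 0.9799, H(Y) = 0.9799, H(X,Y) = 1.9591
I(X;Y) = H(X) + H(Y) - H(X,Y) = 0.0006 bits


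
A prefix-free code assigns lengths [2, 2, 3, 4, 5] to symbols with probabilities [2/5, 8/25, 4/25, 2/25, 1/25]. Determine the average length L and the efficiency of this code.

Average length L = Σ p_i × l_i = 2.4400 bits
Entropy H = 1.9551 bits
Efficiency η = H/L × 100% = 80.13%


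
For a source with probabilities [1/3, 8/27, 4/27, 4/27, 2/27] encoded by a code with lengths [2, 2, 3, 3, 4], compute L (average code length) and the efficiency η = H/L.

Average length L = Σ p_i × l_i = 2.4444 bits
Entropy H = 2.1427 bits
Efficiency η = H/L × 100% = 87.66%


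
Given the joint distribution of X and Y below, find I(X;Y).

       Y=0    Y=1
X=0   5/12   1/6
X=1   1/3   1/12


H(X) = 0.9799, H(Y) = 0.8113, H(X,Y) = 1.7842
I(X;Y) = H(X) + H(Y) - H(X,Y) = 0.0070 bits


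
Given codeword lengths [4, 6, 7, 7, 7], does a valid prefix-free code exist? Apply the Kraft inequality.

Kraft inequality: Σ 2^(-l_i) ≤ 1 for prefix-free code
Calculating: 2^(-4) + 2^(-6) + 2^(-7) + 2^(-7) + 2^(-7)
= 0.0625 + 0.015625 + 0.0078125 + 0.0078125 + 0.0078125
= 0.1016
Since 0.1016 ≤ 1, prefix-free code exists


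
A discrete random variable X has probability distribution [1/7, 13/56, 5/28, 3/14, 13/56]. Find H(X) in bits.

H(X) = -Σ p(x) log₂ p(x)
  -1/7 × log₂(1/7) = 0.4011
  -13/56 × log₂(13/56) = 0.4891
  -5/28 × log₂(5/28) = 0.4438
  -3/14 × log₂(3/14) = 0.4762
  -13/56 × log₂(13/56) = 0.4891
H(X) = 2.2993 bits


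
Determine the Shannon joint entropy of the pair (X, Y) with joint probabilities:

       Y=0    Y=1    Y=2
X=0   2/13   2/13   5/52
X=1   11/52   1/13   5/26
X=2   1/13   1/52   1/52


H(X,Y) = -Σ p(x,y) log₂ p(x,y)
  p(0,0)=2/13: -0.1538 × log₂(0.1538) = 0.4155
  p(0,1)=2/13: -0.1538 × log₂(0.1538) = 0.4155
  p(0,2)=5/52: -0.0962 × log₂(0.0962) = 0.3249
  p(1,0)=11/52: -0.2115 × log₂(0.2115) = 0.4741
  p(1,1)=1/13: -0.0769 × log₂(0.0769) = 0.2846
  p(1,2)=5/26: -0.1923 × log₂(0.1923) = 0.4574
  p(2,0)=1/13: -0.0769 × log₂(0.0769) = 0.2846
  p(2,1)=1/52: -0.0192 × log₂(0.0192) = 0.1096
  p(2,2)=1/52: -0.0192 × log₂(0.0192) = 0.1096
H(X,Y) = 2.8758 bits


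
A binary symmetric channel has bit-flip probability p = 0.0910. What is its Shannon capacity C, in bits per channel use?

For BSC with error probability p:
C = 1 - H(p) where H(p) is binary entropy
H(0.0910) = -0.0910 × log₂(0.0910) - 0.9090 × log₂(0.9090)
H(p) = 0.4398
C = 1 - 0.4398 = 0.5602 bits/use


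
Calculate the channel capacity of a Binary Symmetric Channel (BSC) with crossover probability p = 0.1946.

For BSC with error probability p:
C = 1 - H(p) where H(p) is binary entropy
H(0.1946) = -0.1946 × log₂(0.1946) - 0.8054 × log₂(0.8054)
H(p) = 0.7110
C = 1 - 0.7110 = 0.2890 bits/use


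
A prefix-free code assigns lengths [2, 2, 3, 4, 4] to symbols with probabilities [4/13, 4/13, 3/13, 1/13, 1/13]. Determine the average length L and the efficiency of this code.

Average length L = Σ p_i × l_i = 2.5385 bits
Entropy H = 2.1039 bits
Efficiency η = H/L × 100% = 82.88%


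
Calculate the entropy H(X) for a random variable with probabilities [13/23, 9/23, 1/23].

H(X) = -Σ p(x) log₂ p(x)
  -13/23 × log₂(13/23) = 0.4652
  -9/23 × log₂(9/23) = 0.5297
  -1/23 × log₂(1/23) = 0.1967
H(X) = 1.1916 bits


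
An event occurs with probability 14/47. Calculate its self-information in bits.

Information content I(x) = -log₂(p(x))
I = -log₂(14/47) = -log₂(0.2979)
I = 1.7472 bits


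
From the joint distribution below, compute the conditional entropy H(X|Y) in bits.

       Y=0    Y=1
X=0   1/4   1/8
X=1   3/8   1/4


H(X|Y) = Σ_y p(y) H(X|Y=y)
  p(Y=0) = 5/8, H(X|Y=0) = 0.9710
  p(Y=1) = 3/8, H(X|Y=1) = 0.9183
H(X|Y) = 0.6250×0.9710 + 0.3750×0.9183 = 0.9512 bits


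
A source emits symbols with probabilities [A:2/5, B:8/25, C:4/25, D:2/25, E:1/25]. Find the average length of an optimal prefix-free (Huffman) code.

Huffman tree construction:
Combine smallest probabilities repeatedly
Resulting codes:
  A: 0 (length 1)
  B: 11 (length 2)
  C: 101 (length 3)
  D: 1001 (length 4)
  E: 1000 (length 4)
Average length = Σ p(s) × length(s) = 2.0000 bits


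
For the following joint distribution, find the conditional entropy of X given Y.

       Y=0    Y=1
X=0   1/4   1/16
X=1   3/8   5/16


H(X|Y) = Σ_y p(y) H(X|Y=y)
  p(Y=0) = 5/8, H(X|Y=0) = 0.9710
  p(Y=1) = 3/8, H(X|Y=1) = 0.6500
H(X|Y) = 0.6250×0.9710 + 0.3750×0.6500 = 0.8506 bits


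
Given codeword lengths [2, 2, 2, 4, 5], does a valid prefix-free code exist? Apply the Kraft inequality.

Kraft inequality: Σ 2^(-l_i) ≤ 1 for prefix-free code
Calculating: 2^(-2) + 2^(-2) + 2^(-2) + 2^(-4) + 2^(-5)
= 0.25 + 0.25 + 0.25 + 0.0625 + 0.03125
= 0.8438
Since 0.8438 ≤ 1, prefix-free code exists


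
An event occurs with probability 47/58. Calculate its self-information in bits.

Information content I(x) = -log₂(p(x))
I = -log₂(47/58) = -log₂(0.8103)
I = 0.3034 bits


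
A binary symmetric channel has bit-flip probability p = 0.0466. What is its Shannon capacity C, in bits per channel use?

For BSC with error probability p:
C = 1 - H(p) where H(p) is binary entropy
H(0.0466) = -0.0466 × log₂(0.0466) - 0.9534 × log₂(0.9534)
H(p) = 0.2718
C = 1 - 0.2718 = 0.7282 bits/use


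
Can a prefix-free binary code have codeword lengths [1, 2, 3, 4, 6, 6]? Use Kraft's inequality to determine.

Kraft inequality: Σ 2^(-l_i) ≤ 1 for prefix-free code
Calculating: 2^(-1) + 2^(-2) + 2^(-3) + 2^(-4) + 2^(-6) + 2^(-6)
= 0.5 + 0.25 + 0.125 + 0.0625 + 0.015625 + 0.015625
= 0.9688
Since 0.9688 ≤ 1, prefix-free code exists


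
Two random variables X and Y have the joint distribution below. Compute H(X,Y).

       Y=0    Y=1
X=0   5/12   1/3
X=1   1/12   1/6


H(X,Y) = -Σ p(x,y) log₂ p(x,y)
  p(0,0)=5/12: -0.4167 × log₂(0.4167) = 0.5263
  p(0,1)=1/3: -0.3333 × log₂(0.3333) = 0.5283
  p(1,0)=1/12: -0.0833 × log₂(0.0833) = 0.2987
  p(1,1)=1/6: -0.1667 × log₂(0.1667) = 0.4308
H(X,Y) = 1.7842 bits


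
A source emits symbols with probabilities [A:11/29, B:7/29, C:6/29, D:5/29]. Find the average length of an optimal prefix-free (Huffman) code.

Huffman tree construction:
Combine smallest probabilities repeatedly
Resulting codes:
  A: 11 (length 2)
  B: 10 (length 2)
  C: 01 (length 2)
  D: 00 (length 2)
Average length = Σ p(s) × length(s) = 2.0000 bits


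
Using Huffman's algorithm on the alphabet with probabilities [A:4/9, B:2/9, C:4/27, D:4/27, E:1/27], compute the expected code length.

Huffman tree construction:
Combine smallest probabilities repeatedly
Resulting codes:
  A: 0 (length 1)
  B: 10 (length 2)
  C: 1111 (length 4)
  D: 110 (length 3)
  E: 1110 (length 4)
Average length = Σ p(s) × length(s) = 2.0741 bits


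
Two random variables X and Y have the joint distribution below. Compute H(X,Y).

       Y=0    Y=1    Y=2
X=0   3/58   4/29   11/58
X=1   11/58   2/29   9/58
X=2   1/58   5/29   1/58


H(X,Y) = -Σ p(x,y) log₂ p(x,y)
  p(0,0)=3/58: -0.0517 × log₂(0.0517) = 0.2210
  p(0,1)=4/29: -0.1379 × log₂(0.1379) = 0.3942
  p(0,2)=11/58: -0.1897 × log₂(0.1897) = 0.4549
  p(1,0)=11/58: -0.1897 × log₂(0.1897) = 0.4549
  p(1,1)=2/29: -0.0690 × log₂(0.0690) = 0.2661
  p(1,2)=9/58: -0.1552 × log₂(0.1552) = 0.4171
  p(2,0)=1/58: -0.0172 × log₂(0.0172) = 0.1010
  p(2,1)=5/29: -0.1724 × log₂(0.1724) = 0.4373
  p(2,2)=1/58: -0.0172 × log₂(0.0172) = 0.1010
H(X,Y) = 2.8474 bits


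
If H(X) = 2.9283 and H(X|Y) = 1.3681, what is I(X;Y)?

I(X;Y) = H(X) - H(X|Y)
I(X;Y) = 2.9283 - 1.3681 = 1.5602 bits


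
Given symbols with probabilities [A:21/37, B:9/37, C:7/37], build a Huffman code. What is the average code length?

Huffman tree construction:
Combine smallest probabilities repeatedly
Resulting codes:
  A: 1 (length 1)
  B: 01 (length 2)
  C: 00 (length 2)
Average length = Σ p(s) × length(s) = 1.4324 bits


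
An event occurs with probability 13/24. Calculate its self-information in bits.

Information content I(x) = -log₂(p(x))
I = -log₂(13/24) = -log₂(0.5417)
I = 0.8845 bits


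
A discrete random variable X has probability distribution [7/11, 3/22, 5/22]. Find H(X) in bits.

H(X) = -Σ p(x) log₂ p(x)
  -7/11 × log₂(7/11) = 0.4150
  -3/22 × log₂(3/22) = 0.3920
  -5/22 × log₂(5/22) = 0.4858
H(X) = 1.2927 bits


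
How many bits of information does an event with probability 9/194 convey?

Information content I(x) = -log₂(p(x))
I = -log₂(9/194) = -log₂(0.0464)
I = 4.4300 bits


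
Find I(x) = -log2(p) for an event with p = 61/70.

Information content I(x) = -log₂(p(x))
I = -log₂(61/70) = -log₂(0.8714)
I = 0.1985 bits


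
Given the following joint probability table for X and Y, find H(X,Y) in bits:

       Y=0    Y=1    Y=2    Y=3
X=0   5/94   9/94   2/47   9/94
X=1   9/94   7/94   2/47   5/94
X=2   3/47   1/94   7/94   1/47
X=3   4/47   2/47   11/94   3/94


H(X,Y) = -Σ p(x,y) log₂ p(x,y)
  p(0,0)=5/94: -0.0532 × log₂(0.0532) = 0.2251
  p(0,1)=9/94: -0.0957 × log₂(0.0957) = 0.3241
  p(0,2)=2/47: -0.0426 × log₂(0.0426) = 0.1938
  p(0,3)=9/94: -0.0957 × log₂(0.0957) = 0.3241
  p(1,0)=9/94: -0.0957 × log₂(0.0957) = 0.3241
  p(1,1)=7/94: -0.0745 × log₂(0.0745) = 0.2790
  p(1,2)=2/47: -0.0426 × log₂(0.0426) = 0.1938
  p(1,3)=5/94: -0.0532 × log₂(0.0532) = 0.2251
  p(2,0)=3/47: -0.0638 × log₂(0.0638) = 0.2534
  p(2,1)=1/94: -0.0106 × log₂(0.0106) = 0.0697
  p(2,2)=7/94: -0.0745 × log₂(0.0745) = 0.2790
  p(2,3)=1/47: -0.0213 × log₂(0.0213) = 0.1182
  p(3,0)=4/47: -0.0851 × log₂(0.0851) = 0.3025
  p(3,1)=2/47: -0.0426 × log₂(0.0426) = 0.1938
  p(3,2)=11/94: -0.1170 × log₂(0.1170) = 0.3622
  p(3,3)=3/94: -0.0319 × log₂(0.0319) = 0.1586
H(X,Y) = 3.8266 bits


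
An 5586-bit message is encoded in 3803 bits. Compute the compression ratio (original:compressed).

Compression ratio = Original / Compressed
= 5586 / 3803 = 1.47:1


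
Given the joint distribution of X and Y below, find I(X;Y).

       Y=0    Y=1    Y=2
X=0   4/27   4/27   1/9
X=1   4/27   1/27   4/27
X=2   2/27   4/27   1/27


H(X) = 1.5610, H(Y) = 1.5790, H(X,Y) = 3.0232
I(X;Y) = H(X) + H(Y) - H(X,Y) = 0.1168 bits


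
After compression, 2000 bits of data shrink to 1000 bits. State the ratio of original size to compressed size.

Compression ratio = Original / Compressed
= 2000 / 1000 = 2.00:1


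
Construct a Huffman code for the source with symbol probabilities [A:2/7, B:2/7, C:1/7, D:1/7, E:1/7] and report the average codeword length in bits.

Huffman tree construction:
Combine smallest probabilities repeatedly
Resulting codes:
  A: 01 (length 2)
  B: 10 (length 2)
  C: 110 (length 3)
  D: 111 (length 3)
  E: 00 (length 2)
Average length = Σ p(s) × length(s) = 2.2857 bits


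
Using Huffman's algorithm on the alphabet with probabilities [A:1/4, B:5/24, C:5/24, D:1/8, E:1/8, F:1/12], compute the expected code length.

Huffman tree construction:
Combine smallest probabilities repeatedly
Resulting codes:
  A: 10 (length 2)
  B: 111 (length 3)
  C: 00 (length 2)
  D: 011 (length 3)
  E: 110 (length 3)
  F: 010 (length 3)
Average length = Σ p(s) × length(s) = 2.5417 bits


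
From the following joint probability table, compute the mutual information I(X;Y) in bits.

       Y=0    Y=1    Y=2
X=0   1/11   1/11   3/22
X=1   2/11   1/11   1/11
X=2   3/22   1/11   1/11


H(X) = 1.5820, H(Y) = 1.5644, H(X,Y) = 3.1181
I(X;Y) = H(X) + H(Y) - H(X,Y) = 0.0284 bits


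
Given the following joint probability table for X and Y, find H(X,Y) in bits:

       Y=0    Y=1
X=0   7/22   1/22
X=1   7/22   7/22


H(X,Y) = -Σ p(x,y) log₂ p(x,y)
  p(0,0)=7/22: -0.3182 × log₂(0.3182) = 0.5257
  p(0,1)=1/22: -0.0455 × log₂(0.0455) = 0.2027
  p(1,0)=7/22: -0.3182 × log₂(0.3182) = 0.5257
  p(1,1)=7/22: -0.3182 × log₂(0.3182) = 0.5257
H(X,Y) = 1.7797 bits


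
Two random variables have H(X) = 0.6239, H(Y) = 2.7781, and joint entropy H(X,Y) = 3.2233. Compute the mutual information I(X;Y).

I(X;Y) = H(X) + H(Y) - H(X,Y)
I(X;Y) = 0.6239 + 2.7781 - 3.2233 = 0.1787 bits


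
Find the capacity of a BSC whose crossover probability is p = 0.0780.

For BSC with error probability p:
C = 1 - H(p) where H(p) is binary entropy
H(0.0780) = -0.0780 × log₂(0.0780) - 0.9220 × log₂(0.9220)
H(p) = 0.3951
C = 1 - 0.3951 = 0.6049 bits/use


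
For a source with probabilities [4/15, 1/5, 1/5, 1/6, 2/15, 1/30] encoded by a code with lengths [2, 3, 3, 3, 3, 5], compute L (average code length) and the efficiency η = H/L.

Average length L = Σ p_i × l_i = 2.8000 bits
Entropy H = 2.4193 bits
Efficiency η = H/L × 100% = 86.40%


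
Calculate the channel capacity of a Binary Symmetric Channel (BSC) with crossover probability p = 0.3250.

For BSC with error probability p:
C = 1 - H(p) where H(p) is binary entropy
H(0.3250) = -0.3250 × log₂(0.3250) - 0.6750 × log₂(0.6750)
H(p) = 0.9097
C = 1 - 0.9097 = 0.0903 bits/use


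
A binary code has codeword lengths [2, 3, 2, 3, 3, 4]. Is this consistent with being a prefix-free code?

Kraft inequality: Σ 2^(-l_i) ≤ 1 for prefix-free code
Calculating: 2^(-2) + 2^(-3) + 2^(-2) + 2^(-3) + 2^(-3) + 2^(-4)
= 0.25 + 0.125 + 0.25 + 0.125 + 0.125 + 0.0625
= 0.9375
Since 0.9375 ≤ 1, prefix-free code exists


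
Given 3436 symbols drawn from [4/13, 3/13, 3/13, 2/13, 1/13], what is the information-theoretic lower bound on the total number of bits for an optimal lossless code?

Entropy H = 2.1997 bits/symbol
Minimum bits = H × n = 2.1997 × 3436
= 7558.13 bits


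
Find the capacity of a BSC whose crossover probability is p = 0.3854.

For BSC with error probability p:
C = 1 - H(p) where H(p) is binary entropy
H(0.3854) = -0.3854 × log₂(0.3854) - 0.6146 × log₂(0.6146)
H(p) = 0.9618
C = 1 - 0.9618 = 0.0382 bits/use


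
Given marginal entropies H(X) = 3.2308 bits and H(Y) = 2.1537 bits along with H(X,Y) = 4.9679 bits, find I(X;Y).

I(X;Y) = H(X) + H(Y) - H(X,Y)
I(X;Y) = 3.2308 + 2.1537 - 4.9679 = 0.4166 bits


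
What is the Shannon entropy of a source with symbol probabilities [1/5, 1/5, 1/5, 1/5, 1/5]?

H(X) = -Σ p(x) log₂ p(x)
  -1/5 × log₂(1/5) = 0.4644
  -1/5 × log₂(1/5) = 0.4644
  -1/5 × log₂(1/5) = 0.4644
  -1/5 × log₂(1/5) = 0.4644
  -1/5 × log₂(1/5) = 0.4644
H(X) = 2.3219 bits


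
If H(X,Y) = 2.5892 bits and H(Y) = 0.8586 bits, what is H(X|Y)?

Chain rule: H(X,Y) = H(X|Y) + H(Y)
H(X|Y) = H(X,Y) - H(Y) = 2.5892 - 0.8586 = 1.7306 bits


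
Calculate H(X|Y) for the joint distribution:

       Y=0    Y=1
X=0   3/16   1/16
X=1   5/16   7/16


H(X|Y) = Σ_y p(y) H(X|Y=y)
  p(Y=0) = 1/2, H(X|Y=0) = 0.9544
  p(Y=1) = 1/2, H(X|Y=1) = 0.5436
H(X|Y) = 0.5000×0.9544 + 0.5000×0.5436 = 0.7490 bits


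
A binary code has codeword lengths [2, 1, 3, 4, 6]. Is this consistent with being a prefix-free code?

Kraft inequality: Σ 2^(-l_i) ≤ 1 for prefix-free code
Calculating: 2^(-2) + 2^(-1) + 2^(-3) + 2^(-4) + 2^(-6)
= 0.25 + 0.5 + 0.125 + 0.0625 + 0.015625
= 0.9531
Since 0.9531 ≤ 1, prefix-free code exists


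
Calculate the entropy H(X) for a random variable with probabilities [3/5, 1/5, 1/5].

H(X) = -Σ p(x) log₂ p(x)
  -3/5 × log₂(3/5) = 0.4422
  -1/5 × log₂(1/5) = 0.4644
  -1/5 × log₂(1/5) = 0.4644
H(X) = 1.3710 bits


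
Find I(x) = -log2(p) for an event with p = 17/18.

Information content I(x) = -log₂(p(x))
I = -log₂(17/18) = -log₂(0.9444)
I = 0.0825 bits


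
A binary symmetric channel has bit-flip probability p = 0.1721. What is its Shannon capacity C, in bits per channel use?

For BSC with error probability p:
C = 1 - H(p) where H(p) is binary entropy
H(0.1721) = -0.1721 × log₂(0.1721) - 0.8279 × log₂(0.8279)
H(p) = 0.6625
C = 1 - 0.6625 = 0.3375 bits/use


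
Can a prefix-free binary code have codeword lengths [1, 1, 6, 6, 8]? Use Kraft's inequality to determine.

Kraft inequality: Σ 2^(-l_i) ≤ 1 for prefix-free code
Calculating: 2^(-1) + 2^(-1) + 2^(-6) + 2^(-6) + 2^(-8)
= 0.5 + 0.5 + 0.015625 + 0.015625 + 0.00390625
= 1.0352
Since 1.0352 > 1, prefix-free code does not exist


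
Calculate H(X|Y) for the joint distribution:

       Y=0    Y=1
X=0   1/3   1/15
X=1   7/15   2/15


H(X|Y) = Σ_y p(y) H(X|Y=y)
  p(Y=0) = 4/5, H(X|Y=0) = 0.9799
  p(Y=1) = 1/5, H(X|Y=1) = 0.9183
H(X|Y) = 0.8000×0.9799 + 0.2000×0.9183 = 0.9676 bits


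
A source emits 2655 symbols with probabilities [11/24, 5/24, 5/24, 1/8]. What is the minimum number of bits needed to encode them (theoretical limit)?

Entropy H = 1.8338 bits/symbol
Minimum bits = H × n = 1.8338 × 2655
= 4868.74 bits


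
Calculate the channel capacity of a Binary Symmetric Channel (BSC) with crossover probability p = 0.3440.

For BSC with error probability p:
C = 1 - H(p) where H(p) is binary entropy
H(0.3440) = -0.3440 × log₂(0.3440) - 0.6560 × log₂(0.6560)
H(p) = 0.9286
C = 1 - 0.9286 = 0.0714 bits/use


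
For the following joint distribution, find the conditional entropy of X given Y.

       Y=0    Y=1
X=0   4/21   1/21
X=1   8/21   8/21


H(X|Y) = Σ_y p(y) H(X|Y=y)
  p(Y=0) = 4/7, H(X|Y=0) = 0.9183
  p(Y=1) = 3/7, H(X|Y=1) = 0.5033
H(X|Y) = 0.5714×0.9183 + 0.4286×0.5033 = 0.7404 bits


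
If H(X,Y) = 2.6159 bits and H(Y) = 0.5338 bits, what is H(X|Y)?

Chain rule: H(X,Y) = H(X|Y) + H(Y)
H(X|Y) = H(X,Y) - H(Y) = 2.6159 - 0.5338 = 2.0821 bits


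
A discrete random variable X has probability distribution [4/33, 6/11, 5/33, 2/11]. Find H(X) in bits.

H(X) = -Σ p(x) log₂ p(x)
  -4/33 × log₂(4/33) = 0.3690
  -6/11 × log₂(6/11) = 0.4770
  -5/33 × log₂(5/33) = 0.4125
  -2/11 × log₂(2/11) = 0.4472
H(X) = 1.7057 bits


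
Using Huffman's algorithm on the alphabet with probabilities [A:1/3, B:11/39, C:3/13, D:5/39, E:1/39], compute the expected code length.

Huffman tree construction:
Combine smallest probabilities repeatedly
Resulting codes:
  A: 11 (length 2)
  B: 10 (length 2)
  C: 01 (length 2)
  D: 001 (length 3)
  E: 000 (length 3)
Average length = Σ p(s) × length(s) = 2.1538 bits


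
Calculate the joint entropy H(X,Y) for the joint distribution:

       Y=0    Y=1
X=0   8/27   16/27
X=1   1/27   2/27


H(X,Y) = -Σ p(x,y) log₂ p(x,y)
  p(0,0)=8/27: -0.2963 × log₂(0.2963) = 0.5200
  p(0,1)=16/27: -0.5926 × log₂(0.5926) = 0.4473
  p(1,0)=1/27: -0.0370 × log₂(0.0370) = 0.1761
  p(1,1)=2/27: -0.0741 × log₂(0.0741) = 0.2781
H(X,Y) = 1.4216 bits


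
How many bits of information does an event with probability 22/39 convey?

Information content I(x) = -log₂(p(x))
I = -log₂(22/39) = -log₂(0.5641)
I = 0.8260 bits


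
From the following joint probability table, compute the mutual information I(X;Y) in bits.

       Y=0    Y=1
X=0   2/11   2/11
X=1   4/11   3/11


H(X) = 0.9457, H(Y) = 0.9940, H(X,Y) = 1.9363
I(X;Y) = H(X) + H(Y) - H(X,Y) = 0.0034 bits


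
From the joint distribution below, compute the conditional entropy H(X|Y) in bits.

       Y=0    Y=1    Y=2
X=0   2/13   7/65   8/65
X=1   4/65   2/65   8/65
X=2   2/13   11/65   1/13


H(X|Y) = Σ_y p(y) H(X|Y=y)
  p(Y=0) = 24/65, H(X|Y=0) = 1.4834
  p(Y=1) = 4/13, H(X|Y=1) = 1.3367
  p(Y=2) = 21/65, H(X|Y=2) = 1.5538
H(X|Y) = 0.3692×1.4834 + 0.3077×1.3367 + 0.3231×1.5538 = 1.4610 bits


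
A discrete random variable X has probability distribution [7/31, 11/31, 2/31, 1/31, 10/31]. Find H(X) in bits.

H(X) = -Σ p(x) log₂ p(x)
  -7/31 × log₂(7/31) = 0.4848
  -11/31 × log₂(11/31) = 0.5304
  -2/31 × log₂(2/31) = 0.2551
  -1/31 × log₂(1/31) = 0.1598
  -10/31 × log₂(10/31) = 0.5265
H(X) = 1.9566 bits


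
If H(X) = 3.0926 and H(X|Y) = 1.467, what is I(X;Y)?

I(X;Y) = H(X) - H(X|Y)
I(X;Y) = 3.0926 - 1.467 = 1.6256 bits


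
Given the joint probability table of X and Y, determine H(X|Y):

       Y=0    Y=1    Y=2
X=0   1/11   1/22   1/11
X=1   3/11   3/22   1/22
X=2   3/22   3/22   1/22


H(X|Y) = Σ_y p(y) H(X|Y=y)
  p(Y=0) = 1/2, H(X|Y=0) = 1.4354
  p(Y=1) = 7/22, H(X|Y=1) = 1.4488
  p(Y=2) = 2/11, H(X|Y=2) = 1.5000
H(X|Y) = 0.5000×1.4354 + 0.3182×1.4488 + 0.1818×1.5000 = 1.4514 bits


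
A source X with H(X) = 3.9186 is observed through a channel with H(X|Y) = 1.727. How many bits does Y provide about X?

I(X;Y) = H(X) - H(X|Y)
I(X;Y) = 3.9186 - 1.727 = 2.1916 bits


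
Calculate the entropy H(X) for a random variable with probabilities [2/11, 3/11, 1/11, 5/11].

H(X) = -Σ p(x) log₂ p(x)
  -2/11 × log₂(2/11) = 0.4472
  -3/11 × log₂(3/11) = 0.5112
  -1/11 × log₂(1/11) = 0.3145
  -5/11 × log₂(5/11) = 0.5170
H(X) = 1.7899 bits


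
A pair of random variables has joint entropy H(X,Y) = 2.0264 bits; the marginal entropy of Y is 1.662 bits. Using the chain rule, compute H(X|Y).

Chain rule: H(X,Y) = H(X|Y) + H(Y)
H(X|Y) = H(X,Y) - H(Y) = 2.0264 - 1.662 = 0.3644 bits


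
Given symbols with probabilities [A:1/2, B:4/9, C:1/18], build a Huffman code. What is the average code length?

Huffman tree construction:
Combine smallest probabilities repeatedly
Resulting codes:
  A: 0 (length 1)
  B: 11 (length 2)
  C: 10 (length 2)
Average length = Σ p(s) × length(s) = 1.5000 bits


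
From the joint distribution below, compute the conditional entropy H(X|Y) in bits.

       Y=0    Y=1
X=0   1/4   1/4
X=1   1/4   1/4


H(X|Y) = Σ_y p(y) H(X|Y=y)
  p(Y=0) = 1/2, H(X|Y=0) = 1.0000
  p(Y=1) = 1/2, H(X|Y=1) = 1.0000
H(X|Y) = 0.5000×1.0000 + 0.5000×1.0000 = 1.0000 bits


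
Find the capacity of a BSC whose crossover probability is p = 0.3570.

For BSC with error probability p:
C = 1 - H(p) where H(p) is binary entropy
H(0.3570) = -0.3570 × log₂(0.3570) - 0.6430 × log₂(0.6430)
H(p) = 0.9402
C = 1 - 0.9402 = 0.0598 bits/use


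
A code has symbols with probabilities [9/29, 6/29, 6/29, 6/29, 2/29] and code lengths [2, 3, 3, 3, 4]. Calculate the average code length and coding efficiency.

Average length L = Σ p_i × l_i = 2.7586 bits
Entropy H = 2.2008 bits
Efficiency η = H/L × 100% = 79.78%


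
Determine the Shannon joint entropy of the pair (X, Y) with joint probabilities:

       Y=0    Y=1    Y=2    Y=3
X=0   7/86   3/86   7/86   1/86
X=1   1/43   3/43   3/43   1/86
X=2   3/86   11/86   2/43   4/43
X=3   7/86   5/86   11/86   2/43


H(X,Y) = -Σ p(x,y) log₂ p(x,y)
  p(0,0)=7/86: -0.0814 × log₂(0.0814) = 0.2946
  p(0,1)=3/86: -0.0349 × log₂(0.0349) = 0.1689
  p(0,2)=7/86: -0.0814 × log₂(0.0814) = 0.2946
  p(0,3)=1/86: -0.0116 × log₂(0.0116) = 0.0747
  p(1,0)=1/43: -0.0233 × log₂(0.0233) = 0.1262
  p(1,1)=3/43: -0.0698 × log₂(0.0698) = 0.2680
  p(1,2)=3/43: -0.0698 × log₂(0.0698) = 0.2680
  p(1,3)=1/86: -0.0116 × log₂(0.0116) = 0.0747
  p(2,0)=3/86: -0.0349 × log₂(0.0349) = 0.1689
  p(2,1)=11/86: -0.1279 × log₂(0.1279) = 0.3795
  p(2,2)=2/43: -0.0465 × log₂(0.0465) = 0.2059
  p(2,3)=4/43: -0.0930 × log₂(0.0930) = 0.3187
  p(3,0)=7/86: -0.0814 × log₂(0.0814) = 0.2946
  p(3,1)=5/86: -0.0581 × log₂(0.0581) = 0.2386
  p(3,2)=11/86: -0.1279 × log₂(0.1279) = 0.3795
  p(3,3)=2/43: -0.0465 × log₂(0.0465) = 0.2059
H(X,Y) = 3.7611 bits


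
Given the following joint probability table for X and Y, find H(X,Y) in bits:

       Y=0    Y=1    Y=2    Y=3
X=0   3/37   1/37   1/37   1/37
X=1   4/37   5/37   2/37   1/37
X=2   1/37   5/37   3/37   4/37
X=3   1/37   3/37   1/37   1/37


H(X,Y) = -Σ p(x,y) log₂ p(x,y)
  p(0,0)=3/37: -0.0811 × log₂(0.0811) = 0.2939
  p(0,1)=1/37: -0.0270 × log₂(0.0270) = 0.1408
  p(0,2)=1/37: -0.0270 × log₂(0.0270) = 0.1408
  p(0,3)=1/37: -0.0270 × log₂(0.0270) = 0.1408
  p(1,0)=4/37: -0.1081 × log₂(0.1081) = 0.3470
  p(1,1)=5/37: -0.1351 × log₂(0.1351) = 0.3902
  p(1,2)=2/37: -0.0541 × log₂(0.0541) = 0.2275
  p(1,3)=1/37: -0.0270 × log₂(0.0270) = 0.1408
  p(2,0)=1/37: -0.0270 × log₂(0.0270) = 0.1408
  p(2,1)=5/37: -0.1351 × log₂(0.1351) = 0.3902
  p(2,2)=3/37: -0.0811 × log₂(0.0811) = 0.2939
  p(2,3)=4/37: -0.1081 × log₂(0.1081) = 0.3470
  p(3,0)=1/37: -0.0270 × log₂(0.0270) = 0.1408
  p(3,1)=3/37: -0.0811 × log₂(0.0811) = 0.2939
  p(3,2)=1/37: -0.0270 × log₂(0.0270) = 0.1408
  p(3,3)=1/37: -0.0270 × log₂(0.0270) = 0.1408
H(X,Y) = 3.7099 bits


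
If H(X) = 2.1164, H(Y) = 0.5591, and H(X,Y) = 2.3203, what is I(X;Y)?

I(X;Y) = H(X) + H(Y) - H(X,Y)
I(X;Y) = 2.1164 + 0.5591 - 2.3203 = 0.3552 bits


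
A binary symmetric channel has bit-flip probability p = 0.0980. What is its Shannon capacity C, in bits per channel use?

For BSC with error probability p:
C = 1 - H(p) where H(p) is binary entropy
H(0.0980) = -0.0980 × log₂(0.0980) - 0.9020 × log₂(0.9020)
H(p) = 0.4626
C = 1 - 0.4626 = 0.5374 bits/use


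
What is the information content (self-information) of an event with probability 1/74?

Information content I(x) = -log₂(p(x))
I = -log₂(1/74) = -log₂(0.0135)
I = 6.2095 bits


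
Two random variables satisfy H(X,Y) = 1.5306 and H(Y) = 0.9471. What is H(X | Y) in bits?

Chain rule: H(X,Y) = H(X|Y) + H(Y)
H(X|Y) = H(X,Y) - H(Y) = 1.5306 - 0.9471 = 0.5835 bits


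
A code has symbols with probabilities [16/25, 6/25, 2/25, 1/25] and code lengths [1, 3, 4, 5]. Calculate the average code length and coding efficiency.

Average length L = Σ p_i × l_i = 1.8800 bits
Entropy H = 1.3835 bits
Efficiency η = H/L × 100% = 73.59%


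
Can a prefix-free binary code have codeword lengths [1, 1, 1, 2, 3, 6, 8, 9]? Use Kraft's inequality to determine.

Kraft inequality: Σ 2^(-l_i) ≤ 1 for prefix-free code
Calculating: 2^(-1) + 2^(-1) + 2^(-1) + 2^(-2) + 2^(-3) + 2^(-6) + 2^(-8) + 2^(-9)
= 0.5 + 0.5 + 0.5 + 0.25 + 0.125 + 0.015625 + 0.00390625 + 0.001953125
= 1.8965
Since 1.8965 > 1, prefix-free code does not exist


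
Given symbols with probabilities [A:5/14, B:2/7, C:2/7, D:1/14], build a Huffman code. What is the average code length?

Huffman tree construction:
Combine smallest probabilities repeatedly
Resulting codes:
  A: 11 (length 2)
  B: 01 (length 2)
  C: 10 (length 2)
  D: 00 (length 2)
Average length = Σ p(s) × length(s) = 2.0000 bits


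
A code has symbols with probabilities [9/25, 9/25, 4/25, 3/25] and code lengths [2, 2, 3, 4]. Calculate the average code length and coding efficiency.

Average length L = Σ p_i × l_i = 2.4000 bits
Entropy H = 1.8513 bits
Efficiency η = H/L × 100% = 77.14%


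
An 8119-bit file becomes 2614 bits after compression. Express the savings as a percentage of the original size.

Space savings = (1 - Compressed/Original) × 100%
= (1 - 2614/8119) × 100%
= 67.80%


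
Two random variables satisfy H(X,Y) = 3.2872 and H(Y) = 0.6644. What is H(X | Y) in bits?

Chain rule: H(X,Y) = H(X|Y) + H(Y)
H(X|Y) = H(X,Y) - H(Y) = 3.2872 - 0.6644 = 2.6228 bits


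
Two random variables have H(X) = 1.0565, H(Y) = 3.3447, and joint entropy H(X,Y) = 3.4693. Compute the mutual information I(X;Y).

I(X;Y) = H(X) + H(Y) - H(X,Y)
I(X;Y) = 1.0565 + 3.3447 - 3.4693 = 0.9319 bits


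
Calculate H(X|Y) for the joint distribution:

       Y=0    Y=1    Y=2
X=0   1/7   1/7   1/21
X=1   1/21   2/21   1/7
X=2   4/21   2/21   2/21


H(X|Y) = Σ_y p(y) H(X|Y=y)
  p(Y=0) = 8/21, H(X|Y=0) = 1.4056
  p(Y=1) = 1/3, H(X|Y=1) = 1.5567
  p(Y=2) = 2/7, H(X|Y=2) = 1.4591
H(X|Y) = 0.3810×1.4056 + 0.3333×1.5567 + 0.2857×1.4591 = 1.4713 bits


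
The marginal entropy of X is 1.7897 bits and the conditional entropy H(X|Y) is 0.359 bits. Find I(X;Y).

I(X;Y) = H(X) - H(X|Y)
I(X;Y) = 1.7897 - 0.359 = 1.4307 bits


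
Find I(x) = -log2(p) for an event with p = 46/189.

Information content I(x) = -log₂(p(x))
I = -log₂(46/189) = -log₂(0.2434)
I = 2.0387 bits


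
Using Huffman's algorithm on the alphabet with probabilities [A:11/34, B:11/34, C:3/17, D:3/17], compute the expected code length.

Huffman tree construction:
Combine smallest probabilities repeatedly
Resulting codes:
  A: 10 (length 2)
  B: 11 (length 2)
  C: 00 (length 2)
  D: 01 (length 2)
Average length = Σ p(s) × length(s) = 2.0000 bits


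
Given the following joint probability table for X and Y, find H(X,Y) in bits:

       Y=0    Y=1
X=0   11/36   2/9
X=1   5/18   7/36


H(X,Y) = -Σ p(x,y) log₂ p(x,y)
  p(0,0)=11/36: -0.3056 × log₂(0.3056) = 0.5227
  p(0,1)=2/9: -0.2222 × log₂(0.2222) = 0.4822
  p(1,0)=5/18: -0.2778 × log₂(0.2778) = 0.5133
  p(1,1)=7/36: -0.1944 × log₂(0.1944) = 0.4594
H(X,Y) = 1.9776 bits


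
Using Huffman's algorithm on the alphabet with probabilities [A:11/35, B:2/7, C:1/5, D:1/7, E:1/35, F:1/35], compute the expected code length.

Huffman tree construction:
Combine smallest probabilities repeatedly
Resulting codes:
  A: 11 (length 2)
  B: 10 (length 2)
  C: 00 (length 2)
  D: 011 (length 3)
  E: 0100 (length 4)
  F: 0101 (length 4)
Average length = Σ p(s) × length(s) = 2.2571 bits


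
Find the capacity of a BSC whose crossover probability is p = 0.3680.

For BSC with error probability p:
C = 1 - H(p) where H(p) is binary entropy
H(0.3680) = -0.3680 × log₂(0.3680) - 0.6320 × log₂(0.6320)
H(p) = 0.9491
C = 1 - 0.9491 = 0.0509 bits/use


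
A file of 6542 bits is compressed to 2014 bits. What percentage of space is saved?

Space savings = (1 - Compressed/Original) × 100%
= (1 - 2014/6542) × 100%
= 69.21%


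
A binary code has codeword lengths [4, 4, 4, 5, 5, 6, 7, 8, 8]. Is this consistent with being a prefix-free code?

Kraft inequality: Σ 2^(-l_i) ≤ 1 for prefix-free code
Calculating: 2^(-4) + 2^(-4) + 2^(-4) + 2^(-5) + 2^(-5) + 2^(-6) + 2^(-7) + 2^(-8) + 2^(-8)
= 0.0625 + 0.0625 + 0.0625 + 0.03125 + 0.03125 + 0.015625 + 0.0078125 + 0.00390625 + 0.00390625
= 0.2812
Since 0.2812 ≤ 1, prefix-free code exists


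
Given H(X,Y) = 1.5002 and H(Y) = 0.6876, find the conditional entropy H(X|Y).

Chain rule: H(X,Y) = H(X|Y) + H(Y)
H(X|Y) = H(X,Y) - H(Y) = 1.5002 - 0.6876 = 0.8126 bits


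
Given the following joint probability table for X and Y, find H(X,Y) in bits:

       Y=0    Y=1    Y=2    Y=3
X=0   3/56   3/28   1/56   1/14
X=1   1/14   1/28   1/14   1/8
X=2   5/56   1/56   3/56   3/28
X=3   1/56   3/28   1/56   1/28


H(X,Y) = -Σ p(x,y) log₂ p(x,y)
  p(0,0)=3/56: -0.0536 × log₂(0.0536) = 0.2262
  p(0,1)=3/28: -0.1071 × log₂(0.1071) = 0.3453
  p(0,2)=1/56: -0.0179 × log₂(0.0179) = 0.1037
  p(0,3)=1/14: -0.0714 × log₂(0.0714) = 0.2720
  p(1,0)=1/14: -0.0714 × log₂(0.0714) = 0.2720
  p(1,1)=1/28: -0.0357 × log₂(0.0357) = 0.1717
  p(1,2)=1/14: -0.0714 × log₂(0.0714) = 0.2720
  p(1,3)=1/8: -0.1250 × log₂(0.1250) = 0.3750
  p(2,0)=5/56: -0.0893 × log₂(0.0893) = 0.3112
  p(2,1)=1/56: -0.0179 × log₂(0.0179) = 0.1037
  p(2,2)=3/56: -0.0536 × log₂(0.0536) = 0.2262
  p(2,3)=3/28: -0.1071 × log₂(0.1071) = 0.3453
  p(3,0)=1/56: -0.0179 × log₂(0.0179) = 0.1037
  p(3,1)=3/28: -0.1071 × log₂(0.1071) = 0.3453
  p(3,2)=1/56: -0.0179 × log₂(0.0179) = 0.1037
  p(3,3)=1/28: -0.0357 × log₂(0.0357) = 0.1717
H(X,Y) = 3.7484 bits


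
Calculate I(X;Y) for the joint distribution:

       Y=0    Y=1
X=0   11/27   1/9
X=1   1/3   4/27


H(X) = 0.9990, H(Y) = 0.8256, H(X,Y) = 1.8164
I(X;Y) = H(X) + H(Y) - H(X,Y) = 0.0082 bits


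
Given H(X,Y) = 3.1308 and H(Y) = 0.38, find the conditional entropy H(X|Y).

Chain rule: H(X,Y) = H(X|Y) + H(Y)
H(X|Y) = H(X,Y) - H(Y) = 3.1308 - 0.38 = 2.7508 bits


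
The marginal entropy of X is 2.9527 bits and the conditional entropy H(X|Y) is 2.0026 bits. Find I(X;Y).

I(X;Y) = H(X) - H(X|Y)
I(X;Y) = 2.9527 - 2.0026 = 0.9501 bits


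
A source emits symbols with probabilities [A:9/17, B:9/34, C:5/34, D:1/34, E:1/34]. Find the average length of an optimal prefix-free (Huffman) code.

Huffman tree construction:
Combine smallest probabilities repeatedly
Resulting codes:
  A: 1 (length 1)
  B: 01 (length 2)
  C: 001 (length 3)
  D: 0000 (length 4)
  E: 0001 (length 4)
Average length = Σ p(s) × length(s) = 1.7353 bits


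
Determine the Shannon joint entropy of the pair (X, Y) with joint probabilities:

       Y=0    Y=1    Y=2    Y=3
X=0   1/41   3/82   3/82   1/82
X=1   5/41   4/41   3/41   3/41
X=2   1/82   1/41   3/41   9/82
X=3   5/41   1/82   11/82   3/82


H(X,Y) = -Σ p(x,y) log₂ p(x,y)
  p(0,0)=1/41: -0.0244 × log₂(0.0244) = 0.1307
  p(0,1)=3/82: -0.0366 × log₂(0.0366) = 0.1746
  p(0,2)=3/82: -0.0366 × log₂(0.0366) = 0.1746
  p(0,3)=1/82: -0.0122 × log₂(0.0122) = 0.0775
  p(1,0)=5/41: -0.1220 × log₂(0.1220) = 0.3702
  p(1,1)=4/41: -0.0976 × log₂(0.0976) = 0.3276
  p(1,2)=3/41: -0.0732 × log₂(0.0732) = 0.2760
  p(1,3)=3/41: -0.0732 × log₂(0.0732) = 0.2760
  p(2,0)=1/82: -0.0122 × log₂(0.0122) = 0.0775
  p(2,1)=1/41: -0.0244 × log₂(0.0244) = 0.1307
  p(2,2)=3/41: -0.0732 × log₂(0.0732) = 0.2760
  p(2,3)=9/82: -0.1098 × log₂(0.1098) = 0.3499
  p(3,0)=5/41: -0.1220 × log₂(0.1220) = 0.3702
  p(3,1)=1/82: -0.0122 × log₂(0.0122) = 0.0775
  p(3,2)=11/82: -0.1341 × log₂(0.1341) = 0.3888
  p(3,3)=3/82: -0.0366 × log₂(0.0366) = 0.1746
H(X,Y) = 3.6525 bits


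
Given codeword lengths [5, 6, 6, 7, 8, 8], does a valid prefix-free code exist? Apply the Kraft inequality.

Kraft inequality: Σ 2^(-l_i) ≤ 1 for prefix-free code
Calculating: 2^(-5) + 2^(-6) + 2^(-6) + 2^(-7) + 2^(-8) + 2^(-8)
= 0.03125 + 0.015625 + 0.015625 + 0.0078125 + 0.00390625 + 0.00390625
= 0.0781
Since 0.0781 ≤ 1, prefix-free code exists


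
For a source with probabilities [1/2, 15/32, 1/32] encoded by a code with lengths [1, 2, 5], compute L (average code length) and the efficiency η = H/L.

Average length L = Σ p_i × l_i = 1.5938 bits
Entropy H = 1.1686 bits
Efficiency η = H/L × 100% = 73.33%
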